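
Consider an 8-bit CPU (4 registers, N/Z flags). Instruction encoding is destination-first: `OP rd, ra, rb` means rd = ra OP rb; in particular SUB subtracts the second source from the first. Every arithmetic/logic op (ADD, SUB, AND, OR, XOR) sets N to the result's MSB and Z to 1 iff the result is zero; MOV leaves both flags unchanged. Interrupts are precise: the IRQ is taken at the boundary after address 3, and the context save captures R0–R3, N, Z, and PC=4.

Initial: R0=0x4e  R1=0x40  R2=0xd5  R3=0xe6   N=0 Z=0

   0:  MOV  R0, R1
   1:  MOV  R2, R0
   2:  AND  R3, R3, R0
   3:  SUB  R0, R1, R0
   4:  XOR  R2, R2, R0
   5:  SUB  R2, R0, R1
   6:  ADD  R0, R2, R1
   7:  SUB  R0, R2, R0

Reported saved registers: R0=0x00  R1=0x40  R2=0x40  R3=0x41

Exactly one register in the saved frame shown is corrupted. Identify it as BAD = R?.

after  0: R0=0x40 R1=0x40 R2=0xd5 R3=0xe6  N=0 Z=0
after  1: R0=0x40 R1=0x40 R2=0x40 R3=0xe6  N=0 Z=0
after  2: R0=0x40 R1=0x40 R2=0x40 R3=0x40  N=0 Z=0
after  3: R0=0x00 R1=0x40 R2=0x40 R3=0x40  N=0 Z=1
-- IRQ taken; context saved, return-PC = 4 --
mismatch: R3: reported 0x41 vs actual 0x40

BAD = R3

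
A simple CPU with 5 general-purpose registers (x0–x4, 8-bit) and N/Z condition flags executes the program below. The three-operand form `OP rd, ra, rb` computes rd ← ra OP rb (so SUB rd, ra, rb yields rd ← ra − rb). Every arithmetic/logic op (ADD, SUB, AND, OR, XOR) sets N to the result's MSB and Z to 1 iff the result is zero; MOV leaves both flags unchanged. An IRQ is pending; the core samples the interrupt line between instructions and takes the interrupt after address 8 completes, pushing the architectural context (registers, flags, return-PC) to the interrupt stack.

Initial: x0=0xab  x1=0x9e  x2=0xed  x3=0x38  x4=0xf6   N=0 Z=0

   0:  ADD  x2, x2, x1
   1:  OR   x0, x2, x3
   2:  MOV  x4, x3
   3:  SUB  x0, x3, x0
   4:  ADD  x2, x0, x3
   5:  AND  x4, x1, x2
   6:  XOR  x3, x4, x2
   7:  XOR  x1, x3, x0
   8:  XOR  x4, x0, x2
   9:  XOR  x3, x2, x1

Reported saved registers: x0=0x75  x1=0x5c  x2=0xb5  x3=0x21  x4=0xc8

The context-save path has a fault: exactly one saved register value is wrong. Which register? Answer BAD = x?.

BAD = x0

after  0: x0=0xab x1=0x9e x2=0x8b x3=0x38 x4=0xf6  N=1 Z=0
after  1: x0=0xbb x1=0x9e x2=0x8b x3=0x38 x4=0xf6  N=1 Z=0
after  2: x0=0xbb x1=0x9e x2=0x8b x3=0x38 x4=0x38  N=1 Z=0
after  3: x0=0x7d x1=0x9e x2=0x8b x3=0x38 x4=0x38  N=0 Z=0
after  4: x0=0x7d x1=0x9e x2=0xb5 x3=0x38 x4=0x38  N=1 Z=0
after  5: x0=0x7d x1=0x9e x2=0xb5 x3=0x38 x4=0x94  N=1 Z=0
after  6: x0=0x7d x1=0x9e x2=0xb5 x3=0x21 x4=0x94  N=0 Z=0
after  7: x0=0x7d x1=0x5c x2=0xb5 x3=0x21 x4=0x94  N=0 Z=0
after  8: x0=0x7d x1=0x5c x2=0xb5 x3=0x21 x4=0xc8  N=1 Z=0
-- IRQ taken; context saved, return-PC = 9 --
mismatch: x0: reported 0x75 vs actual 0x7d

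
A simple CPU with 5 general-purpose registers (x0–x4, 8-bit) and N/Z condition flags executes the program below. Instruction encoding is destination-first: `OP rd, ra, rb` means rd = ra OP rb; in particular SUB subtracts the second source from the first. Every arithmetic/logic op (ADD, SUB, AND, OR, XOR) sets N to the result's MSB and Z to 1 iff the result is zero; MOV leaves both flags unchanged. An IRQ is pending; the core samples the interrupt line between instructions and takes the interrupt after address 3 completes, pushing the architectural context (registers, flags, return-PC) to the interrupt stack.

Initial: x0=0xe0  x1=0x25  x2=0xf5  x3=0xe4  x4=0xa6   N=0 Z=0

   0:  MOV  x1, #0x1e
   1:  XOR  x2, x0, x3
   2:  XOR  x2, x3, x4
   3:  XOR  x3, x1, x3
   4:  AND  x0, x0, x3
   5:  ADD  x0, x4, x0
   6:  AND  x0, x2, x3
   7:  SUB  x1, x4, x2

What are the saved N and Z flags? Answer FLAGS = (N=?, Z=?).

after  0: x0=0xe0 x1=0x1e x2=0xf5 x3=0xe4 x4=0xa6  N=0 Z=0
after  1: x0=0xe0 x1=0x1e x2=0x04 x3=0xe4 x4=0xa6  N=0 Z=0
after  2: x0=0xe0 x1=0x1e x2=0x42 x3=0xe4 x4=0xa6  N=0 Z=0
after  3: x0=0xe0 x1=0x1e x2=0x42 x3=0xfa x4=0xa6  N=1 Z=0
-- IRQ taken; context saved, return-PC = 4 --

FLAGS = (N=1, Z=0)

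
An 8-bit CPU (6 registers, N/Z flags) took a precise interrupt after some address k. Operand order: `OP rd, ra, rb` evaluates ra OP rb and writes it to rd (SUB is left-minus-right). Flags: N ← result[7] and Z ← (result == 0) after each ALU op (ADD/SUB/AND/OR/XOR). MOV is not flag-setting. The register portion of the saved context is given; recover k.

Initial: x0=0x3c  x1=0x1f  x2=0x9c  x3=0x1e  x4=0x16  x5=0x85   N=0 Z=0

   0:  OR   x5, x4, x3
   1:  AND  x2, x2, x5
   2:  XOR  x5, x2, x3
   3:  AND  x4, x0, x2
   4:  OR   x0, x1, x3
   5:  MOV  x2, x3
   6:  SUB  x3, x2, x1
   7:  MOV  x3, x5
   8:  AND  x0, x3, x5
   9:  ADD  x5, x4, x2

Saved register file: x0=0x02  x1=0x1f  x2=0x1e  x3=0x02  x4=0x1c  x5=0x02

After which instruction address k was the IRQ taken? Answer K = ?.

after  0: x0=0x3c x1=0x1f x2=0x9c x3=0x1e x4=0x16 x5=0x1e  N=0 Z=0
after  1: x0=0x3c x1=0x1f x2=0x1c x3=0x1e x4=0x16 x5=0x1e  N=0 Z=0
after  2: x0=0x3c x1=0x1f x2=0x1c x3=0x1e x4=0x16 x5=0x02  N=0 Z=0
after  3: x0=0x3c x1=0x1f x2=0x1c x3=0x1e x4=0x1c x5=0x02  N=0 Z=0
after  4: x0=0x1f x1=0x1f x2=0x1c x3=0x1e x4=0x1c x5=0x02  N=0 Z=0
after  5: x0=0x1f x1=0x1f x2=0x1e x3=0x1e x4=0x1c x5=0x02  N=0 Z=0
after  6: x0=0x1f x1=0x1f x2=0x1e x3=0xff x4=0x1c x5=0x02  N=1 Z=0
after  7: x0=0x1f x1=0x1f x2=0x1e x3=0x02 x4=0x1c x5=0x02  N=1 Z=0
after  8: x0=0x02 x1=0x1f x2=0x1e x3=0x02 x4=0x1c x5=0x02  N=0 Z=0
-- IRQ taken; context saved, return-PC = 9 --

K = 8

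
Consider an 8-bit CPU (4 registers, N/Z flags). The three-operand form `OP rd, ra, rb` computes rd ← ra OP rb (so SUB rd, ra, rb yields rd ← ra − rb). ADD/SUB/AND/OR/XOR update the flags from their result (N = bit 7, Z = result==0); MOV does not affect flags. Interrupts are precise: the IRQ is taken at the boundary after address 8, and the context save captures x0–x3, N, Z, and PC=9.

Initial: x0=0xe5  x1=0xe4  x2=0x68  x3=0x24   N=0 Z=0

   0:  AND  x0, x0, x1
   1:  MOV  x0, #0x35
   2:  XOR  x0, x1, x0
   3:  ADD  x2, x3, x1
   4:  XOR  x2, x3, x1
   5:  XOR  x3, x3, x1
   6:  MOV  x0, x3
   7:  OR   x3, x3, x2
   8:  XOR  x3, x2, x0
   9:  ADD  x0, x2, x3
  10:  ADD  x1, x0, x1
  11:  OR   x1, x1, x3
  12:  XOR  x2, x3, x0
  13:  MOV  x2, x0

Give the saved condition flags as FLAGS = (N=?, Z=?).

FLAGS = (N=0, Z=1)

after  0: x0=0xe4 x1=0xe4 x2=0x68 x3=0x24  N=1 Z=0
after  1: x0=0x35 x1=0xe4 x2=0x68 x3=0x24  N=1 Z=0
after  2: x0=0xd1 x1=0xe4 x2=0x68 x3=0x24  N=1 Z=0
after  3: x0=0xd1 x1=0xe4 x2=0x08 x3=0x24  N=0 Z=0
after  4: x0=0xd1 x1=0xe4 x2=0xc0 x3=0x24  N=1 Z=0
after  5: x0=0xd1 x1=0xe4 x2=0xc0 x3=0xc0  N=1 Z=0
after  6: x0=0xc0 x1=0xe4 x2=0xc0 x3=0xc0  N=1 Z=0
after  7: x0=0xc0 x1=0xe4 x2=0xc0 x3=0xc0  N=1 Z=0
after  8: x0=0xc0 x1=0xe4 x2=0xc0 x3=0x00  N=0 Z=1
-- IRQ taken; context saved, return-PC = 9 --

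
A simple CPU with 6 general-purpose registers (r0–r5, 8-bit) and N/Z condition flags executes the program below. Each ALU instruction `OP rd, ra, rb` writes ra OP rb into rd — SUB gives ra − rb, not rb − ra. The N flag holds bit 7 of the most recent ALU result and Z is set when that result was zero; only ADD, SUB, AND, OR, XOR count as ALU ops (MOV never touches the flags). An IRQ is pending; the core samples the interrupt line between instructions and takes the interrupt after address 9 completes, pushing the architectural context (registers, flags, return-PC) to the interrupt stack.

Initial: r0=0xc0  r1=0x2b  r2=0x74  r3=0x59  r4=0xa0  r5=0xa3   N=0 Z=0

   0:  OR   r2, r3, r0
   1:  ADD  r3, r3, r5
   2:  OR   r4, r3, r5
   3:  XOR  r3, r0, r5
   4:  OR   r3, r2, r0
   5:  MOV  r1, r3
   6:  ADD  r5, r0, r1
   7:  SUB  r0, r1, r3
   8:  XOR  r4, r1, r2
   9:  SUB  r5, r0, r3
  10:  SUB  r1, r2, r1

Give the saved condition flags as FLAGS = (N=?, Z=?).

after  0: r0=0xc0 r1=0x2b r2=0xd9 r3=0x59 r4=0xa0 r5=0xa3  N=1 Z=0
after  1: r0=0xc0 r1=0x2b r2=0xd9 r3=0xfc r4=0xa0 r5=0xa3  N=1 Z=0
after  2: r0=0xc0 r1=0x2b r2=0xd9 r3=0xfc r4=0xff r5=0xa3  N=1 Z=0
after  3: r0=0xc0 r1=0x2b r2=0xd9 r3=0x63 r4=0xff r5=0xa3  N=0 Z=0
after  4: r0=0xc0 r1=0x2b r2=0xd9 r3=0xd9 r4=0xff r5=0xa3  N=1 Z=0
after  5: r0=0xc0 r1=0xd9 r2=0xd9 r3=0xd9 r4=0xff r5=0xa3  N=1 Z=0
after  6: r0=0xc0 r1=0xd9 r2=0xd9 r3=0xd9 r4=0xff r5=0x99  N=1 Z=0
after  7: r0=0x00 r1=0xd9 r2=0xd9 r3=0xd9 r4=0xff r5=0x99  N=0 Z=1
after  8: r0=0x00 r1=0xd9 r2=0xd9 r3=0xd9 r4=0x00 r5=0x99  N=0 Z=1
after  9: r0=0x00 r1=0xd9 r2=0xd9 r3=0xd9 r4=0x00 r5=0x27  N=0 Z=0
-- IRQ taken; context saved, return-PC = 10 --

FLAGS = (N=0, Z=0)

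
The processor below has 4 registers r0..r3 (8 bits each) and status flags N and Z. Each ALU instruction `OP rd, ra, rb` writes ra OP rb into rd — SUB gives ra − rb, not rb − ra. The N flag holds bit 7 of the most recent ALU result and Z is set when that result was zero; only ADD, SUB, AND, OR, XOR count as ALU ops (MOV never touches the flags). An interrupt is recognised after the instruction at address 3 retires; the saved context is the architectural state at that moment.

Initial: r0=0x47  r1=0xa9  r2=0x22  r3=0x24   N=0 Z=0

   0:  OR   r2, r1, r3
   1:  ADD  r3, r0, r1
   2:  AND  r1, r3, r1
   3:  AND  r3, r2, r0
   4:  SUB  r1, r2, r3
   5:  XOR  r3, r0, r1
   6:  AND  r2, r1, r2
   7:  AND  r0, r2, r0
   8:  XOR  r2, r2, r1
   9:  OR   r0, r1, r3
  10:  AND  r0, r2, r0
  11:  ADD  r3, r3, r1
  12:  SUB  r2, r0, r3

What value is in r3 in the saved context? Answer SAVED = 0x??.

SAVED = 0x05

after  0: r0=0x47 r1=0xa9 r2=0xad r3=0x24  N=1 Z=0
after  1: r0=0x47 r1=0xa9 r2=0xad r3=0xf0  N=1 Z=0
after  2: r0=0x47 r1=0xa0 r2=0xad r3=0xf0  N=1 Z=0
after  3: r0=0x47 r1=0xa0 r2=0xad r3=0x05  N=0 Z=0
-- IRQ taken; context saved, return-PC = 4 --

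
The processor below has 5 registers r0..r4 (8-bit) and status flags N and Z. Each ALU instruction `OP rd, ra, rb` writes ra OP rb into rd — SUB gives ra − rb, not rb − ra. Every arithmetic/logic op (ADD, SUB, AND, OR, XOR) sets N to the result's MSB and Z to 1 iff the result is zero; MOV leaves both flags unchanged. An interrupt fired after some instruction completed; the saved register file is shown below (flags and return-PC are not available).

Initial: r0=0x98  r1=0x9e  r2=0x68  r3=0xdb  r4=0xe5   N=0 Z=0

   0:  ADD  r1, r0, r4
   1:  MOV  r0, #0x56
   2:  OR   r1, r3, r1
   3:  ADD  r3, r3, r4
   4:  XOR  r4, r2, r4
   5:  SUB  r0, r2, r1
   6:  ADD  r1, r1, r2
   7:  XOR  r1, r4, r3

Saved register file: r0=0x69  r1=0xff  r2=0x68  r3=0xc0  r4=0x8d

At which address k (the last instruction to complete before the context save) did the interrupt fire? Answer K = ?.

after  0: r0=0x98 r1=0x7d r2=0x68 r3=0xdb r4=0xe5  N=0 Z=0
after  1: r0=0x56 r1=0x7d r2=0x68 r3=0xdb r4=0xe5  N=0 Z=0
after  2: r0=0x56 r1=0xff r2=0x68 r3=0xdb r4=0xe5  N=1 Z=0
after  3: r0=0x56 r1=0xff r2=0x68 r3=0xc0 r4=0xe5  N=1 Z=0
after  4: r0=0x56 r1=0xff r2=0x68 r3=0xc0 r4=0x8d  N=1 Z=0
after  5: r0=0x69 r1=0xff r2=0x68 r3=0xc0 r4=0x8d  N=0 Z=0
-- IRQ taken; context saved, return-PC = 6 --

K = 5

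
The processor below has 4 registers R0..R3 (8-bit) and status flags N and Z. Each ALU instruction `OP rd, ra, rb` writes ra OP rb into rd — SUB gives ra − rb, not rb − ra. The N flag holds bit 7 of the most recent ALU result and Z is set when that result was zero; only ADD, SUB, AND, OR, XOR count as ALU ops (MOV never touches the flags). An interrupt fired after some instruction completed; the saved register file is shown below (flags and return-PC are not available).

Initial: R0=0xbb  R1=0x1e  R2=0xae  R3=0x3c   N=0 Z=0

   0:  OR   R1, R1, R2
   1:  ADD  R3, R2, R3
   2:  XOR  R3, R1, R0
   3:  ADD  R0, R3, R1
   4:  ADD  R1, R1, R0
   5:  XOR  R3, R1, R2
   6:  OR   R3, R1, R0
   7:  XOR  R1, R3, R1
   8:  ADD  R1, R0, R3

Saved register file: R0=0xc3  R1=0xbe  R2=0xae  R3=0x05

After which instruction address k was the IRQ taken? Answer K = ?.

K = 3

after  0: R0=0xbb R1=0xbe R2=0xae R3=0x3c  N=1 Z=0
after  1: R0=0xbb R1=0xbe R2=0xae R3=0xea  N=1 Z=0
after  2: R0=0xbb R1=0xbe R2=0xae R3=0x05  N=0 Z=0
after  3: R0=0xc3 R1=0xbe R2=0xae R3=0x05  N=1 Z=0
-- IRQ taken; context saved, return-PC = 4 --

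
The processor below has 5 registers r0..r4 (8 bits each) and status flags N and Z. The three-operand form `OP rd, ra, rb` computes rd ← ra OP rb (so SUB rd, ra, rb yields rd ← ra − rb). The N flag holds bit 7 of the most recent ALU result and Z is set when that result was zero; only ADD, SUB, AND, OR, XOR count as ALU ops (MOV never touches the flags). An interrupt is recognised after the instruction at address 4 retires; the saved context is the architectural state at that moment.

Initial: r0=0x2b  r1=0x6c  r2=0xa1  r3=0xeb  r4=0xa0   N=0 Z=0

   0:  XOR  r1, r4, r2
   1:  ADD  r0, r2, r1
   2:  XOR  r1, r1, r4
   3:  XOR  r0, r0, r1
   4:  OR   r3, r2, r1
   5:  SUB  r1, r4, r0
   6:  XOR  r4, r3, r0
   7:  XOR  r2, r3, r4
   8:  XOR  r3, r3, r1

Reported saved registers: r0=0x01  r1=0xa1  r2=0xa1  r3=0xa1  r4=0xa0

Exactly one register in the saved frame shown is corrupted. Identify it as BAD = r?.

BAD = r0

after  0: r0=0x2b r1=0x01 r2=0xa1 r3=0xeb r4=0xa0  N=0 Z=0
after  1: r0=0xa2 r1=0x01 r2=0xa1 r3=0xeb r4=0xa0  N=1 Z=0
after  2: r0=0xa2 r1=0xa1 r2=0xa1 r3=0xeb r4=0xa0  N=1 Z=0
after  3: r0=0x03 r1=0xa1 r2=0xa1 r3=0xeb r4=0xa0  N=0 Z=0
after  4: r0=0x03 r1=0xa1 r2=0xa1 r3=0xa1 r4=0xa0  N=1 Z=0
-- IRQ taken; context saved, return-PC = 5 --
mismatch: r0: reported 0x01 vs actual 0x03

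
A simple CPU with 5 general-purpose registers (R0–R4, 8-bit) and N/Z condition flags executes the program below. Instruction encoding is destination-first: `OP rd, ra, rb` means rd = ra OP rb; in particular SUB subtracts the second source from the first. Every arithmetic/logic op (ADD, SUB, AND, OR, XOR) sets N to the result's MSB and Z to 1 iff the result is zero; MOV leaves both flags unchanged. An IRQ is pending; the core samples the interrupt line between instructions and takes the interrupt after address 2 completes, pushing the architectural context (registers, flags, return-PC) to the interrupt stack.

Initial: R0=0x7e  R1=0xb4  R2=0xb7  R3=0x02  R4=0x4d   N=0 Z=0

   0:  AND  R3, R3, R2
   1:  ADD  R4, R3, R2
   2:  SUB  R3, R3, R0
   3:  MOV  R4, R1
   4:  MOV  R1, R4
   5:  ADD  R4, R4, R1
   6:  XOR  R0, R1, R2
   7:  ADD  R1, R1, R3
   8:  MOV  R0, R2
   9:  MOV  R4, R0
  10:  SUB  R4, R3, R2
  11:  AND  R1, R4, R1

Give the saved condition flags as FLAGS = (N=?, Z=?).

FLAGS = (N=1, Z=0)

after  0: R0=0x7e R1=0xb4 R2=0xb7 R3=0x02 R4=0x4d  N=0 Z=0
after  1: R0=0x7e R1=0xb4 R2=0xb7 R3=0x02 R4=0xb9  N=1 Z=0
after  2: R0=0x7e R1=0xb4 R2=0xb7 R3=0x84 R4=0xb9  N=1 Z=0
-- IRQ taken; context saved, return-PC = 3 --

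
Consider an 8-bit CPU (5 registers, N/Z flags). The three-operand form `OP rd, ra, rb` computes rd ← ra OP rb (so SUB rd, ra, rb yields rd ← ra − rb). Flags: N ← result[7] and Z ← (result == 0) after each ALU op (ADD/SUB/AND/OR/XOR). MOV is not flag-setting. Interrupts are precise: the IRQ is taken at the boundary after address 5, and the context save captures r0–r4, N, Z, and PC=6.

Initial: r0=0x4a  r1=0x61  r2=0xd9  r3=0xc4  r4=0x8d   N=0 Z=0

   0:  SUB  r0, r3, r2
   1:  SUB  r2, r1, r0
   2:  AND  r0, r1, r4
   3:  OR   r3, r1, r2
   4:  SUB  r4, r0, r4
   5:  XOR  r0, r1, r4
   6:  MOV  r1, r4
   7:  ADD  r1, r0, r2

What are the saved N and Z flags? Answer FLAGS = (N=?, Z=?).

after  0: r0=0xeb r1=0x61 r2=0xd9 r3=0xc4 r4=0x8d  N=1 Z=0
after  1: r0=0xeb r1=0x61 r2=0x76 r3=0xc4 r4=0x8d  N=0 Z=0
after  2: r0=0x01 r1=0x61 r2=0x76 r3=0xc4 r4=0x8d  N=0 Z=0
after  3: r0=0x01 r1=0x61 r2=0x76 r3=0x77 r4=0x8d  N=0 Z=0
after  4: r0=0x01 r1=0x61 r2=0x76 r3=0x77 r4=0x74  N=0 Z=0
after  5: r0=0x15 r1=0x61 r2=0x76 r3=0x77 r4=0x74  N=0 Z=0
-- IRQ taken; context saved, return-PC = 6 --

FLAGS = (N=0, Z=0)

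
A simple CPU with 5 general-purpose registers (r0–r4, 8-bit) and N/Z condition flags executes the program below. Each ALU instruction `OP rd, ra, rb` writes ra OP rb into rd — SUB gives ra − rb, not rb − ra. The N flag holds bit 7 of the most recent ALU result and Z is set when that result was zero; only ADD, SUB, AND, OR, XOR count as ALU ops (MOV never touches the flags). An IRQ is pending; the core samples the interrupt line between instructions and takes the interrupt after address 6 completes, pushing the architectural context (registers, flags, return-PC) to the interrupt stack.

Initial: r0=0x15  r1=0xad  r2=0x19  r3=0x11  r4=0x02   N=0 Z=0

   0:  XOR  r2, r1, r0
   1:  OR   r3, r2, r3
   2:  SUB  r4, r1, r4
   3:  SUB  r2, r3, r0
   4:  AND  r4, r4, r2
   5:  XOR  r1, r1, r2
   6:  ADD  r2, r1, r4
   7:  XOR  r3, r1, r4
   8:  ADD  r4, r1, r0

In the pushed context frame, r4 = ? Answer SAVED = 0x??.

after  0: r0=0x15 r1=0xad r2=0xb8 r3=0x11 r4=0x02  N=1 Z=0
after  1: r0=0x15 r1=0xad r2=0xb8 r3=0xb9 r4=0x02  N=1 Z=0
after  2: r0=0x15 r1=0xad r2=0xb8 r3=0xb9 r4=0xab  N=1 Z=0
after  3: r0=0x15 r1=0xad r2=0xa4 r3=0xb9 r4=0xab  N=1 Z=0
after  4: r0=0x15 r1=0xad r2=0xa4 r3=0xb9 r4=0xa0  N=1 Z=0
after  5: r0=0x15 r1=0x09 r2=0xa4 r3=0xb9 r4=0xa0  N=0 Z=0
after  6: r0=0x15 r1=0x09 r2=0xa9 r3=0xb9 r4=0xa0  N=1 Z=0
-- IRQ taken; context saved, return-PC = 7 --

SAVED = 0xa0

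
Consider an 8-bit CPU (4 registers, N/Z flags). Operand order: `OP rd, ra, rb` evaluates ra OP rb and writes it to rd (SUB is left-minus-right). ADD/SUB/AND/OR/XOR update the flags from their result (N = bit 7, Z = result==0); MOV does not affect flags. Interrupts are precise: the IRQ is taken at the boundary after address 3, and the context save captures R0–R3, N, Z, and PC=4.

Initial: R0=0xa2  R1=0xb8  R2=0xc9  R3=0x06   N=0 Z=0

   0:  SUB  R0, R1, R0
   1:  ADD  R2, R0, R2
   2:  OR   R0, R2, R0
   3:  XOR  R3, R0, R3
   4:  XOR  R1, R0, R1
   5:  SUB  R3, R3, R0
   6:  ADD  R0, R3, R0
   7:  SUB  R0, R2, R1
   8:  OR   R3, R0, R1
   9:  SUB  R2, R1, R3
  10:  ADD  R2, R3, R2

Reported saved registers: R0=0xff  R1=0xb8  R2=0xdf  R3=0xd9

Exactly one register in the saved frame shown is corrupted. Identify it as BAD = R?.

BAD = R0

after  0: R0=0x16 R1=0xb8 R2=0xc9 R3=0x06  N=0 Z=0
after  1: R0=0x16 R1=0xb8 R2=0xdf R3=0x06  N=1 Z=0
after  2: R0=0xdf R1=0xb8 R2=0xdf R3=0x06  N=1 Z=0
after  3: R0=0xdf R1=0xb8 R2=0xdf R3=0xd9  N=1 Z=0
-- IRQ taken; context saved, return-PC = 4 --
mismatch: R0: reported 0xff vs actual 0xdf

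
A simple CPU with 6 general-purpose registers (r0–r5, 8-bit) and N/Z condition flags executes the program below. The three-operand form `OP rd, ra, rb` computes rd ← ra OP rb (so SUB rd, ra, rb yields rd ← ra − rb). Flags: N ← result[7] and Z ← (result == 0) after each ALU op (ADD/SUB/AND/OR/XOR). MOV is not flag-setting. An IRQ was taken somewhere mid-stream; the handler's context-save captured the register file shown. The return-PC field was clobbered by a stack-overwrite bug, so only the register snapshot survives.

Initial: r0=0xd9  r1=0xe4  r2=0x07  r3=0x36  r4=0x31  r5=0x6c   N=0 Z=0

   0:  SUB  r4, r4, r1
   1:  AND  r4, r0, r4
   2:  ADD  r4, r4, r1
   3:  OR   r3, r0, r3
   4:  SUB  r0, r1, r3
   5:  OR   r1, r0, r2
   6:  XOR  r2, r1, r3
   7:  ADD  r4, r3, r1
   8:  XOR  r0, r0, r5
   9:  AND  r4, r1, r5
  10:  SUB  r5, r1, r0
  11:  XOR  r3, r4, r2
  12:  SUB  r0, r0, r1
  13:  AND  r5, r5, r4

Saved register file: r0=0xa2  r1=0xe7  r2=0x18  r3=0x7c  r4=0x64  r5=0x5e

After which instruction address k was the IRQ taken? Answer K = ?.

K = 12

after  0: r0=0xd9 r1=0xe4 r2=0x07 r3=0x36 r4=0x4d r5=0x6c  N=0 Z=0
after  1: r0=0xd9 r1=0xe4 r2=0x07 r3=0x36 r4=0x49 r5=0x6c  N=0 Z=0
after  2: r0=0xd9 r1=0xe4 r2=0x07 r3=0x36 r4=0x2d r5=0x6c  N=0 Z=0
after  3: r0=0xd9 r1=0xe4 r2=0x07 r3=0xff r4=0x2d r5=0x6c  N=1 Z=0
after  4: r0=0xe5 r1=0xe4 r2=0x07 r3=0xff r4=0x2d r5=0x6c  N=1 Z=0
after  5: r0=0xe5 r1=0xe7 r2=0x07 r3=0xff r4=0x2d r5=0x6c  N=1 Z=0
after  6: r0=0xe5 r1=0xe7 r2=0x18 r3=0xff r4=0x2d r5=0x6c  N=0 Z=0
after  7: r0=0xe5 r1=0xe7 r2=0x18 r3=0xff r4=0xe6 r5=0x6c  N=1 Z=0
after  8: r0=0x89 r1=0xe7 r2=0x18 r3=0xff r4=0xe6 r5=0x6c  N=1 Z=0
after  9: r0=0x89 r1=0xe7 r2=0x18 r3=0xff r4=0x64 r5=0x6c  N=0 Z=0
after 10: r0=0x89 r1=0xe7 r2=0x18 r3=0xff r4=0x64 r5=0x5e  N=0 Z=0
after 11: r0=0x89 r1=0xe7 r2=0x18 r3=0x7c r4=0x64 r5=0x5e  N=0 Z=0
after 12: r0=0xa2 r1=0xe7 r2=0x18 r3=0x7c r4=0x64 r5=0x5e  N=1 Z=0
-- IRQ taken; context saved, return-PC = 13 --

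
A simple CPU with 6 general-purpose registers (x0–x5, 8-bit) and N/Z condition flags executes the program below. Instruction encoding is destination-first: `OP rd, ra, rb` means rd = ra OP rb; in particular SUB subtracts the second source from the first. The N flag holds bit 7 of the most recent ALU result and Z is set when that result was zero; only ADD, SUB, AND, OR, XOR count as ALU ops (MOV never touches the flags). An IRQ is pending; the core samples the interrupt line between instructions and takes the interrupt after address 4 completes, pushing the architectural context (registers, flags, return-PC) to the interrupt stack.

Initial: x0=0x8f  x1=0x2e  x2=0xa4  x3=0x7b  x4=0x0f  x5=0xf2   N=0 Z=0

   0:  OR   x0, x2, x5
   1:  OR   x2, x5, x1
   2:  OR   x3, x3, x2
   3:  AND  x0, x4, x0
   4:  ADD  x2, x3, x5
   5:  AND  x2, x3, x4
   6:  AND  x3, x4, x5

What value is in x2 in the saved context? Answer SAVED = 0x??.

after  0: x0=0xf6 x1=0x2e x2=0xa4 x3=0x7b x4=0x0f x5=0xf2  N=1 Z=0
after  1: x0=0xf6 x1=0x2e x2=0xfe x3=0x7b x4=0x0f x5=0xf2  N=1 Z=0
after  2: x0=0xf6 x1=0x2e x2=0xfe x3=0xff x4=0x0f x5=0xf2  N=1 Z=0
after  3: x0=0x06 x1=0x2e x2=0xfe x3=0xff x4=0x0f x5=0xf2  N=0 Z=0
after  4: x0=0x06 x1=0x2e x2=0xf1 x3=0xff x4=0x0f x5=0xf2  N=1 Z=0
-- IRQ taken; context saved, return-PC = 5 --

SAVED = 0xf1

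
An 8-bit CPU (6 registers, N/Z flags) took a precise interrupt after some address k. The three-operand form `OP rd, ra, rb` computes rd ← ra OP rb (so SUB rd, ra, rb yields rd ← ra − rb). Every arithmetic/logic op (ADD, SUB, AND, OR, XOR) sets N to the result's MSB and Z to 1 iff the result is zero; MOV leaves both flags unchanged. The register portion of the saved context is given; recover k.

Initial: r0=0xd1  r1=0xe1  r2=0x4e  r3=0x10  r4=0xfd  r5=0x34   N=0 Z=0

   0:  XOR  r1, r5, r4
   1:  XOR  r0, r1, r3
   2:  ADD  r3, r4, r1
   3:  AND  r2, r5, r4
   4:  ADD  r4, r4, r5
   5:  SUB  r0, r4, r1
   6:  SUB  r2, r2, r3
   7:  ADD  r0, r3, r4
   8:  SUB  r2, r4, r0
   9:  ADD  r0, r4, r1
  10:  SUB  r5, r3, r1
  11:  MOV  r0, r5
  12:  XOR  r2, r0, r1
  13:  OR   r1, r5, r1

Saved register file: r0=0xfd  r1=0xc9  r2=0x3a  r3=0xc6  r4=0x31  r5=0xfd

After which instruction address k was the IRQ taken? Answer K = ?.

K = 11

after  0: r0=0xd1 r1=0xc9 r2=0x4e r3=0x10 r4=0xfd r5=0x34  N=1 Z=0
after  1: r0=0xd9 r1=0xc9 r2=0x4e r3=0x10 r4=0xfd r5=0x34  N=1 Z=0
after  2: r0=0xd9 r1=0xc9 r2=0x4e r3=0xc6 r4=0xfd r5=0x34  N=1 Z=0
after  3: r0=0xd9 r1=0xc9 r2=0x34 r3=0xc6 r4=0xfd r5=0x34  N=0 Z=0
after  4: r0=0xd9 r1=0xc9 r2=0x34 r3=0xc6 r4=0x31 r5=0x34  N=0 Z=0
after  5: r0=0x68 r1=0xc9 r2=0x34 r3=0xc6 r4=0x31 r5=0x34  N=0 Z=0
after  6: r0=0x68 r1=0xc9 r2=0x6e r3=0xc6 r4=0x31 r5=0x34  N=0 Z=0
after  7: r0=0xf7 r1=0xc9 r2=0x6e r3=0xc6 r4=0x31 r5=0x34  N=1 Z=0
after  8: r0=0xf7 r1=0xc9 r2=0x3a r3=0xc6 r4=0x31 r5=0x34  N=0 Z=0
after  9: r0=0xfa r1=0xc9 r2=0x3a r3=0xc6 r4=0x31 r5=0x34  N=1 Z=0
after 10: r0=0xfa r1=0xc9 r2=0x3a r3=0xc6 r4=0x31 r5=0xfd  N=1 Z=0
after 11: r0=0xfd r1=0xc9 r2=0x3a r3=0xc6 r4=0x31 r5=0xfd  N=1 Z=0
-- IRQ taken; context saved, return-PC = 12 --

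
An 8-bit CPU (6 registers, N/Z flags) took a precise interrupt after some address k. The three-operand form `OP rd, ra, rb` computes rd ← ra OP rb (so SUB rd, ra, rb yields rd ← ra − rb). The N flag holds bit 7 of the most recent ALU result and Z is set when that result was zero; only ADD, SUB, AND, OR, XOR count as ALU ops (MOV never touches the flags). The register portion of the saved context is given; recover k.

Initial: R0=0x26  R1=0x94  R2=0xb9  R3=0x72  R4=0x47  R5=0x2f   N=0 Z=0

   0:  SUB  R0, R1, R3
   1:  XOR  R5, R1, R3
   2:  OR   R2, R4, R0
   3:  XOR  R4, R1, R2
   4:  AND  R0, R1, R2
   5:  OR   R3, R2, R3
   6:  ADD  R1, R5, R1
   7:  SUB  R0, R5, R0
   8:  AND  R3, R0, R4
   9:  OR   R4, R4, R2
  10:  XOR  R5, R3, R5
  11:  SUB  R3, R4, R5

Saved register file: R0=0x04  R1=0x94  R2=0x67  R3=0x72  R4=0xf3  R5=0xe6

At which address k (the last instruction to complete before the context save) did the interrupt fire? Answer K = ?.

after  0: R0=0x22 R1=0x94 R2=0xb9 R3=0x72 R4=0x47 R5=0x2f  N=0 Z=0
after  1: R0=0x22 R1=0x94 R2=0xb9 R3=0x72 R4=0x47 R5=0xe6  N=1 Z=0
after  2: R0=0x22 R1=0x94 R2=0x67 R3=0x72 R4=0x47 R5=0xe6  N=0 Z=0
after  3: R0=0x22 R1=0x94 R2=0x67 R3=0x72 R4=0xf3 R5=0xe6  N=1 Z=0
after  4: R0=0x04 R1=0x94 R2=0x67 R3=0x72 R4=0xf3 R5=0xe6  N=0 Z=0
-- IRQ taken; context saved, return-PC = 5 --

K = 4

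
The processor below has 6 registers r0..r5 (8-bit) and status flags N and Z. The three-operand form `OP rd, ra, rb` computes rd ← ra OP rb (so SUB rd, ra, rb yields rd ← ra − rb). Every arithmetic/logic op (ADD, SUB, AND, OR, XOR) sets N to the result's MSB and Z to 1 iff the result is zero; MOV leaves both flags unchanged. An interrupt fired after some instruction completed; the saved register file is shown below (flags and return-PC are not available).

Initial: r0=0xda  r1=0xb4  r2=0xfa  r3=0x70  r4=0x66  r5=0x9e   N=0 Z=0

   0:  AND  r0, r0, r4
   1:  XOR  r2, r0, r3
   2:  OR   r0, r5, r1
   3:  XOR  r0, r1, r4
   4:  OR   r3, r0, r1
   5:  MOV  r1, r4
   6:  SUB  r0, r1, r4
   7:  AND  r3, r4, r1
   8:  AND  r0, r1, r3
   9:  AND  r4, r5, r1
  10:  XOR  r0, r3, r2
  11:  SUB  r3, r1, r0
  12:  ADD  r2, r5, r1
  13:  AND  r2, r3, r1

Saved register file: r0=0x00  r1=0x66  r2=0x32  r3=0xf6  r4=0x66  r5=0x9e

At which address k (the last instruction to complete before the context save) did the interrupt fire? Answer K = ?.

after  0: r0=0x42 r1=0xb4 r2=0xfa r3=0x70 r4=0x66 r5=0x9e  N=0 Z=0
after  1: r0=0x42 r1=0xb4 r2=0x32 r3=0x70 r4=0x66 r5=0x9e  N=0 Z=0
after  2: r0=0xbe r1=0xb4 r2=0x32 r3=0x70 r4=0x66 r5=0x9e  N=1 Z=0
after  3: r0=0xd2 r1=0xb4 r2=0x32 r3=0x70 r4=0x66 r5=0x9e  N=1 Z=0
after  4: r0=0xd2 r1=0xb4 r2=0x32 r3=0xf6 r4=0x66 r5=0x9e  N=1 Z=0
after  5: r0=0xd2 r1=0x66 r2=0x32 r3=0xf6 r4=0x66 r5=0x9e  N=1 Z=0
after  6: r0=0x00 r1=0x66 r2=0x32 r3=0xf6 r4=0x66 r5=0x9e  N=0 Z=1
-- IRQ taken; context saved, return-PC = 7 --

K = 6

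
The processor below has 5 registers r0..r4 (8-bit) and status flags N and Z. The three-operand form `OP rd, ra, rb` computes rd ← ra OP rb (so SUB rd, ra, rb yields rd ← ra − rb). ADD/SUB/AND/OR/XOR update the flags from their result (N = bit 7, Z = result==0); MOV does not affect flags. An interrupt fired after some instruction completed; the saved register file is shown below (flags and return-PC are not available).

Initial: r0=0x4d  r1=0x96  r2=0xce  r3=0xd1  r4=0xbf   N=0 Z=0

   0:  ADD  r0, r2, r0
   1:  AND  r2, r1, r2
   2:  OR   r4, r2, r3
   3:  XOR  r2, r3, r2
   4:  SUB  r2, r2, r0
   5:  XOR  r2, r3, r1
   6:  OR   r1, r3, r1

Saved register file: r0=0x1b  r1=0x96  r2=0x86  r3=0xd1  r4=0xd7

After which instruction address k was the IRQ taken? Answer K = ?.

after  0: r0=0x1b r1=0x96 r2=0xce r3=0xd1 r4=0xbf  N=0 Z=0
after  1: r0=0x1b r1=0x96 r2=0x86 r3=0xd1 r4=0xbf  N=1 Z=0
after  2: r0=0x1b r1=0x96 r2=0x86 r3=0xd1 r4=0xd7  N=1 Z=0
-- IRQ taken; context saved, return-PC = 3 --

K = 2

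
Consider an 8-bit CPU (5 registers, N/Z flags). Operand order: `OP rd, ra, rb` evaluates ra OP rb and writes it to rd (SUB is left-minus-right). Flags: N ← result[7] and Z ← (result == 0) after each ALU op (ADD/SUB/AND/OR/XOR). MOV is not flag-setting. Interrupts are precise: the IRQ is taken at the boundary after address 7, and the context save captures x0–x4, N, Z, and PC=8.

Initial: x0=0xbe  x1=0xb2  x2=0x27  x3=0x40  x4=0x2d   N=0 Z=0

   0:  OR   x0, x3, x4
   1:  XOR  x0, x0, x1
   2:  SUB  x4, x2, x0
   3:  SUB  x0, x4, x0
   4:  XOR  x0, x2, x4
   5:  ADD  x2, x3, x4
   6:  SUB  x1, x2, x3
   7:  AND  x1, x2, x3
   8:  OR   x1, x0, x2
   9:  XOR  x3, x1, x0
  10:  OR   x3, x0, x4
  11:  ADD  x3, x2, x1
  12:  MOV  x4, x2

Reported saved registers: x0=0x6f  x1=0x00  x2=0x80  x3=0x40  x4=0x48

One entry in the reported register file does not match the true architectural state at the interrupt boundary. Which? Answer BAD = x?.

BAD = x2

after  0: x0=0x6d x1=0xb2 x2=0x27 x3=0x40 x4=0x2d  N=0 Z=0
after  1: x0=0xdf x1=0xb2 x2=0x27 x3=0x40 x4=0x2d  N=1 Z=0
after  2: x0=0xdf x1=0xb2 x2=0x27 x3=0x40 x4=0x48  N=0 Z=0
after  3: x0=0x69 x1=0xb2 x2=0x27 x3=0x40 x4=0x48  N=0 Z=0
after  4: x0=0x6f x1=0xb2 x2=0x27 x3=0x40 x4=0x48  N=0 Z=0
after  5: x0=0x6f x1=0xb2 x2=0x88 x3=0x40 x4=0x48  N=1 Z=0
after  6: x0=0x6f x1=0x48 x2=0x88 x3=0x40 x4=0x48  N=0 Z=0
after  7: x0=0x6f x1=0x00 x2=0x88 x3=0x40 x4=0x48  N=0 Z=1
-- IRQ taken; context saved, return-PC = 8 --
mismatch: x2: reported 0x80 vs actual 0x88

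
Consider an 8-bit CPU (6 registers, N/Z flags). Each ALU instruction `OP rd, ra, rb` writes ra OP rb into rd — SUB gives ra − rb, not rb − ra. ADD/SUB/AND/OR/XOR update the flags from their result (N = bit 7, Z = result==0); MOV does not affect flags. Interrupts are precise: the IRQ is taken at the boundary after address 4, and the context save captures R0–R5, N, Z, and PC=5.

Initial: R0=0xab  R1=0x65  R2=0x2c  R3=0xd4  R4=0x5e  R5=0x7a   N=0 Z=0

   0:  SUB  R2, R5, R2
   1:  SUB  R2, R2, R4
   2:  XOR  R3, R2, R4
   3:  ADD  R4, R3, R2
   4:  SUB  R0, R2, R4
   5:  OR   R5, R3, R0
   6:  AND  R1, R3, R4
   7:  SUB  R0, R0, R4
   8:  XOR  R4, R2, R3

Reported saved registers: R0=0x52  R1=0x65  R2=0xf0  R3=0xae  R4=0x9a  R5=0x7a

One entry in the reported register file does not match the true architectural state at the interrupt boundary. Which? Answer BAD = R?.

BAD = R4

after  0: R0=0xab R1=0x65 R2=0x4e R3=0xd4 R4=0x5e R5=0x7a  N=0 Z=0
after  1: R0=0xab R1=0x65 R2=0xf0 R3=0xd4 R4=0x5e R5=0x7a  N=1 Z=0
after  2: R0=0xab R1=0x65 R2=0xf0 R3=0xae R4=0x5e R5=0x7a  N=1 Z=0
after  3: R0=0xab R1=0x65 R2=0xf0 R3=0xae R4=0x9e R5=0x7a  N=1 Z=0
after  4: R0=0x52 R1=0x65 R2=0xf0 R3=0xae R4=0x9e R5=0x7a  N=0 Z=0
-- IRQ taken; context saved, return-PC = 5 --
mismatch: R4: reported 0x9a vs actual 0x9e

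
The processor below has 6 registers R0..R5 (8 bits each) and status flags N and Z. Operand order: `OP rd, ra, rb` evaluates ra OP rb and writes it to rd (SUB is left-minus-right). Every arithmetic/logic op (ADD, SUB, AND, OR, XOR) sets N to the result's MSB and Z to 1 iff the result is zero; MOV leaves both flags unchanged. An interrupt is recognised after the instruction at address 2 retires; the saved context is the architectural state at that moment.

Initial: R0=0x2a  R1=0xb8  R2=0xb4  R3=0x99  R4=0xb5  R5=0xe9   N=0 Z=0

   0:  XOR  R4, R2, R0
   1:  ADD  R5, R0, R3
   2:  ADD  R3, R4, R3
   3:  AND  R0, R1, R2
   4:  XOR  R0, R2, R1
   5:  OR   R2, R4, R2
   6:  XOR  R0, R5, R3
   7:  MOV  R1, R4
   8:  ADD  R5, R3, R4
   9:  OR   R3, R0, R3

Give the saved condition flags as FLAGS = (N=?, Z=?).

after  0: R0=0x2a R1=0xb8 R2=0xb4 R3=0x99 R4=0x9e R5=0xe9  N=1 Z=0
after  1: R0=0x2a R1=0xb8 R2=0xb4 R3=0x99 R4=0x9e R5=0xc3  N=1 Z=0
after  2: R0=0x2a R1=0xb8 R2=0xb4 R3=0x37 R4=0x9e R5=0xc3  N=0 Z=0
-- IRQ taken; context saved, return-PC = 3 --

FLAGS = (N=0, Z=0)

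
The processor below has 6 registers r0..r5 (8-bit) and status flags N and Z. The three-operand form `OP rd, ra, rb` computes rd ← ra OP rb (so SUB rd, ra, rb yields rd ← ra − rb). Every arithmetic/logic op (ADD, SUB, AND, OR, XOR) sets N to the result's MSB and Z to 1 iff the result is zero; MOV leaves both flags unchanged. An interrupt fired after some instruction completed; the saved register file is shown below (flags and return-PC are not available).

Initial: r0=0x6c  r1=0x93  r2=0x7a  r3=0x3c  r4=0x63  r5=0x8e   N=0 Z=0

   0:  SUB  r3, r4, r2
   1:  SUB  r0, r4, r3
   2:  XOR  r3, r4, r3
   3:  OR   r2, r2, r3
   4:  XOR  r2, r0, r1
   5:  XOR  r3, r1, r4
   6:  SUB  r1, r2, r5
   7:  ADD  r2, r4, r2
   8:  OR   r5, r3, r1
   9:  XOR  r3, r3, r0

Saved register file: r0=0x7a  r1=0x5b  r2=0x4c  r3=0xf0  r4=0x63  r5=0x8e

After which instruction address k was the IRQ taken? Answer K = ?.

after  0: r0=0x6c r1=0x93 r2=0x7a r3=0xe9 r4=0x63 r5=0x8e  N=1 Z=0
after  1: r0=0x7a r1=0x93 r2=0x7a r3=0xe9 r4=0x63 r5=0x8e  N=0 Z=0
after  2: r0=0x7a r1=0x93 r2=0x7a r3=0x8a r4=0x63 r5=0x8e  N=1 Z=0
after  3: r0=0x7a r1=0x93 r2=0xfa r3=0x8a r4=0x63 r5=0x8e  N=1 Z=0
after  4: r0=0x7a r1=0x93 r2=0xe9 r3=0x8a r4=0x63 r5=0x8e  N=1 Z=0
after  5: r0=0x7a r1=0x93 r2=0xe9 r3=0xf0 r4=0x63 r5=0x8e  N=1 Z=0
after  6: r0=0x7a r1=0x5b r2=0xe9 r3=0xf0 r4=0x63 r5=0x8e  N=0 Z=0
after  7: r0=0x7a r1=0x5b r2=0x4c r3=0xf0 r4=0x63 r5=0x8e  N=0 Z=0
-- IRQ taken; context saved, return-PC = 8 --

K = 7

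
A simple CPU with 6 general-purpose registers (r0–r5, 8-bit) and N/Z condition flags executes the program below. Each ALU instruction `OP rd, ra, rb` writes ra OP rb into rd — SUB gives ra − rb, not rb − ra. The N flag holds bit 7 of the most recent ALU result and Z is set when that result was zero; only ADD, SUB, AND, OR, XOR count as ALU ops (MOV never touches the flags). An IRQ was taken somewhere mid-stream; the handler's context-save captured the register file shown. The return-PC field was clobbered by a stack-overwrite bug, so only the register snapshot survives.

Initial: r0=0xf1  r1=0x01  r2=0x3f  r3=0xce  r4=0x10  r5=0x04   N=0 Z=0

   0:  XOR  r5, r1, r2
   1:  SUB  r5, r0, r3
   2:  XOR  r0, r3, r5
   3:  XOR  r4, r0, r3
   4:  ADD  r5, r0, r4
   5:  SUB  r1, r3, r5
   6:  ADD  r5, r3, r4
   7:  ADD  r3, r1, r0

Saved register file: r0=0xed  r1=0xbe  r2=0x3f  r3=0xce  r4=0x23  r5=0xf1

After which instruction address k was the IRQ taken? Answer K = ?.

after  0: r0=0xf1 r1=0x01 r2=0x3f r3=0xce r4=0x10 r5=0x3e  N=0 Z=0
after  1: r0=0xf1 r1=0x01 r2=0x3f r3=0xce r4=0x10 r5=0x23  N=0 Z=0
after  2: r0=0xed r1=0x01 r2=0x3f r3=0xce r4=0x10 r5=0x23  N=1 Z=0
after  3: r0=0xed r1=0x01 r2=0x3f r3=0xce r4=0x23 r5=0x23  N=0 Z=0
after  4: r0=0xed r1=0x01 r2=0x3f r3=0xce r4=0x23 r5=0x10  N=0 Z=0
after  5: r0=0xed r1=0xbe r2=0x3f r3=0xce r4=0x23 r5=0x10  N=1 Z=0
after  6: r0=0xed r1=0xbe r2=0x3f r3=0xce r4=0x23 r5=0xf1  N=1 Z=0
-- IRQ taken; context saved, return-PC = 7 --

K = 6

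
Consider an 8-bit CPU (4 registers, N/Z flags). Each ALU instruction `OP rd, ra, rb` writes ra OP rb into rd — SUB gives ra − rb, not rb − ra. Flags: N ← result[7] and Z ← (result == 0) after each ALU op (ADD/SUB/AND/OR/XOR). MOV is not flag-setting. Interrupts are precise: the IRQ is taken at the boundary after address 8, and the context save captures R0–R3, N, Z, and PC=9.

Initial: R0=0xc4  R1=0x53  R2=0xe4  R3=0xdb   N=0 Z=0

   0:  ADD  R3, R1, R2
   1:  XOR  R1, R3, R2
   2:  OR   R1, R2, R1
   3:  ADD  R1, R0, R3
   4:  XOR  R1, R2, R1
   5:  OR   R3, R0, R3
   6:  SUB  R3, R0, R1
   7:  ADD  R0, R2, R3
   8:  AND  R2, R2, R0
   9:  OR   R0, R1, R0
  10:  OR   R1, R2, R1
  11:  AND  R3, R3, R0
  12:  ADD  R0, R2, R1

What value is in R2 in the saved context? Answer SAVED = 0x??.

SAVED = 0x80

after  0: R0=0xc4 R1=0x53 R2=0xe4 R3=0x37  N=0 Z=0
after  1: R0=0xc4 R1=0xd3 R2=0xe4 R3=0x37  N=1 Z=0
after  2: R0=0xc4 R1=0xf7 R2=0xe4 R3=0x37  N=1 Z=0
after  3: R0=0xc4 R1=0xfb R2=0xe4 R3=0x37  N=1 Z=0
after  4: R0=0xc4 R1=0x1f R2=0xe4 R3=0x37  N=0 Z=0
after  5: R0=0xc4 R1=0x1f R2=0xe4 R3=0xf7  N=1 Z=0
after  6: R0=0xc4 R1=0x1f R2=0xe4 R3=0xa5  N=1 Z=0
after  7: R0=0x89 R1=0x1f R2=0xe4 R3=0xa5  N=1 Z=0
after  8: R0=0x89 R1=0x1f R2=0x80 R3=0xa5  N=1 Z=0
-- IRQ taken; context saved, return-PC = 9 --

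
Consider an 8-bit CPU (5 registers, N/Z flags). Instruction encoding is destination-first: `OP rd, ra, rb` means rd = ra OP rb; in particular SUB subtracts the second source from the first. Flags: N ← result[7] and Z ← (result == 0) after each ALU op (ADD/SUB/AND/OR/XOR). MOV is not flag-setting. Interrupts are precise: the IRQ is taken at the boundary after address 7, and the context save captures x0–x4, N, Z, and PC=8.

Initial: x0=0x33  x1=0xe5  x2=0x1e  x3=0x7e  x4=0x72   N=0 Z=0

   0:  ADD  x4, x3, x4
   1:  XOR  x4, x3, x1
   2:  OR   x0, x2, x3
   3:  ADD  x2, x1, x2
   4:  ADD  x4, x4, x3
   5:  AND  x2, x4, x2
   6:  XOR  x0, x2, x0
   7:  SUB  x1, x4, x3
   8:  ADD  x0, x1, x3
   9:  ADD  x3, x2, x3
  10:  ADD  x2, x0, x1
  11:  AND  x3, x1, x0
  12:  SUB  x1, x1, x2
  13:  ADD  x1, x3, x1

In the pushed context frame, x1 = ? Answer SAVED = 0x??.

SAVED = 0x9b

after  0: x0=0x33 x1=0xe5 x2=0x1e x3=0x7e x4=0xf0  N=1 Z=0
after  1: x0=0x33 x1=0xe5 x2=0x1e x3=0x7e x4=0x9b  N=1 Z=0
after  2: x0=0x7e x1=0xe5 x2=0x1e x3=0x7e x4=0x9b  N=0 Z=0
after  3: x0=0x7e x1=0xe5 x2=0x03 x3=0x7e x4=0x9b  N=0 Z=0
after  4: x0=0x7e x1=0xe5 x2=0x03 x3=0x7e x4=0x19  N=0 Z=0
after  5: x0=0x7e x1=0xe5 x2=0x01 x3=0x7e x4=0x19  N=0 Z=0
after  6: x0=0x7f x1=0xe5 x2=0x01 x3=0x7e x4=0x19  N=0 Z=0
after  7: x0=0x7f x1=0x9b x2=0x01 x3=0x7e x4=0x19  N=1 Z=0
-- IRQ taken; context saved, return-PC = 8 --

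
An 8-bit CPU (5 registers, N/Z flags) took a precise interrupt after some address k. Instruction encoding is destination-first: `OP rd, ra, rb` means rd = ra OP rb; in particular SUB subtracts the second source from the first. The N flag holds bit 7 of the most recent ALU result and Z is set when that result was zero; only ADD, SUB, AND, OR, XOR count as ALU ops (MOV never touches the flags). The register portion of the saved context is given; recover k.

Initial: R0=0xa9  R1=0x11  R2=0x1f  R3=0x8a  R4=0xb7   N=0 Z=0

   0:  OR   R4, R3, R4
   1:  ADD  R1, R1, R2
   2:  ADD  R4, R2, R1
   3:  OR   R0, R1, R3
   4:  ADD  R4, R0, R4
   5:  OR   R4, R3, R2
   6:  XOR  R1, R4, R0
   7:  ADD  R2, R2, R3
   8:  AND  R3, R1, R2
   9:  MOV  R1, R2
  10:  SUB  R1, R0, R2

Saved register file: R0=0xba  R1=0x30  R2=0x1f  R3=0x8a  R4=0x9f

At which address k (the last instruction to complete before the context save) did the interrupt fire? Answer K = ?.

K = 5

after  0: R0=0xa9 R1=0x11 R2=0x1f R3=0x8a R4=0xbf  N=1 Z=0
after  1: R0=0xa9 R1=0x30 R2=0x1f R3=0x8a R4=0xbf  N=0 Z=0
after  2: R0=0xa9 R1=0x30 R2=0x1f R3=0x8a R4=0x4f  N=0 Z=0
after  3: R0=0xba R1=0x30 R2=0x1f R3=0x8a R4=0x4f  N=1 Z=0
after  4: R0=0xba R1=0x30 R2=0x1f R3=0x8a R4=0x09  N=0 Z=0
after  5: R0=0xba R1=0x30 R2=0x1f R3=0x8a R4=0x9f  N=1 Z=0
-- IRQ taken; context saved, return-PC = 6 --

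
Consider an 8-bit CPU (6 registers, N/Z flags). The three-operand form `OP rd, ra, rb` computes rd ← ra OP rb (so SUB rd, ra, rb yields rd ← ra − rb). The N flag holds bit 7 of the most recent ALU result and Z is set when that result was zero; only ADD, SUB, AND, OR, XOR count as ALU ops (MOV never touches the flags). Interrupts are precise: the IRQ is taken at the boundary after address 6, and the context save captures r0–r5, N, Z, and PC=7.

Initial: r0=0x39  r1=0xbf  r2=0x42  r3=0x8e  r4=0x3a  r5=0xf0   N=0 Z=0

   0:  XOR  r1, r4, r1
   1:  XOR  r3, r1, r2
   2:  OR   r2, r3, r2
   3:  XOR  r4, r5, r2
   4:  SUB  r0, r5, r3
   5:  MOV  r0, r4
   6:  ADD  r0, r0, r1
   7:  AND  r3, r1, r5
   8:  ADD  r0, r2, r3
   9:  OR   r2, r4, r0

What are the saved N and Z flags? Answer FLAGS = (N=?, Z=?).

FLAGS = (N=1, Z=0)

after  0: r0=0x39 r1=0x85 r2=0x42 r3=0x8e r4=0x3a r5=0xf0  N=1 Z=0
after  1: r0=0x39 r1=0x85 r2=0x42 r3=0xc7 r4=0x3a r5=0xf0  N=1 Z=0
after  2: r0=0x39 r1=0x85 r2=0xc7 r3=0xc7 r4=0x3a r5=0xf0  N=1 Z=0
after  3: r0=0x39 r1=0x85 r2=0xc7 r3=0xc7 r4=0x37 r5=0xf0  N=0 Z=0
after  4: r0=0x29 r1=0x85 r2=0xc7 r3=0xc7 r4=0x37 r5=0xf0  N=0 Z=0
after  5: r0=0x37 r1=0x85 r2=0xc7 r3=0xc7 r4=0x37 r5=0xf0  N=0 Z=0
after  6: r0=0xbc r1=0x85 r2=0xc7 r3=0xc7 r4=0x37 r5=0xf0  N=1 Z=0
-- IRQ taken; context saved, return-PC = 7 --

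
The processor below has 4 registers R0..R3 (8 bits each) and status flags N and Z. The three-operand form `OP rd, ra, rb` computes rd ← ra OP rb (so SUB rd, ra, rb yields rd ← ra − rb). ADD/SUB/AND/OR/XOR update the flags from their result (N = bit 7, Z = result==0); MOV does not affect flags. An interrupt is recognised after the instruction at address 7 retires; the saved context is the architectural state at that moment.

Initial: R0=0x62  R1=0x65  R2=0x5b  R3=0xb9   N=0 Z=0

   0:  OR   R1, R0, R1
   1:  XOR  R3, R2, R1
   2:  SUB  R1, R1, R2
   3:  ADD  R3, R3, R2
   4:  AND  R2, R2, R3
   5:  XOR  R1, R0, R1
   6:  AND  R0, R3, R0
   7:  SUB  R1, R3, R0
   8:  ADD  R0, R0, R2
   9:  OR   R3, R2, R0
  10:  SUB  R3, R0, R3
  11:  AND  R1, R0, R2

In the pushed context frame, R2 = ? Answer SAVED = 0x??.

after  0: R0=0x62 R1=0x67 R2=0x5b R3=0xb9  N=0 Z=0
after  1: R0=0x62 R1=0x67 R2=0x5b R3=0x3c  N=0 Z=0
after  2: R0=0x62 R1=0x0c R2=0x5b R3=0x3c  N=0 Z=0
after  3: R0=0x62 R1=0x0c R2=0x5b R3=0x97  N=1 Z=0
after  4: R0=0x62 R1=0x0c R2=0x13 R3=0x97  N=0 Z=0
after  5: R0=0x62 R1=0x6e R2=0x13 R3=0x97  N=0 Z=0
after  6: R0=0x02 R1=0x6e R2=0x13 R3=0x97  N=0 Z=0
after  7: R0=0x02 R1=0x95 R2=0x13 R3=0x97  N=1 Z=0
-- IRQ taken; context saved, return-PC = 8 --

SAVED = 0x13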